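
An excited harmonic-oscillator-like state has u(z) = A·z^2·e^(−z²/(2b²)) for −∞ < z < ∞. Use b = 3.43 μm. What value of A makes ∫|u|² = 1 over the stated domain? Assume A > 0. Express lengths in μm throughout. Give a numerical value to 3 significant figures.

The normalization condition is ∫|u|² dz = 1 from −∞ to ∞.
With ∫_{−∞}^{∞} z^(2m) e^(−αz²) dz = (2m−1)!!·√π / (2^m α^(m+1/2)), carrying out the integral gives A² · 3·√(π)·b^5/4.
Setting this equal to 1 gives A² = 1/(3·√(π)·b^5/4).
With b = 3.43: A² = 0.001585 and A = 0.03981.

A ≈ 0.0398 μm^(-5/2)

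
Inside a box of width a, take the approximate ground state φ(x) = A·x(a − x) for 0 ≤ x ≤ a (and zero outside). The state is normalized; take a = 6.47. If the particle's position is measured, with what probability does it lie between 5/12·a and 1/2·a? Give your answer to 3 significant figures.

P = ∫_{5/12·a}^{1/2·a} |φ(x)|² dx.
The normalization integral ∫|φ|²dx over the whole domain equals a^5/30·A², and A² cancels in the ratio.
In terms of u = x/a (A² and the length scale cancel between numerator and denominator), P = [∫_{5/12}^{1/2} u^2·(1 - u)^2 du] / [∫_{0}^{1} u^2·(1 - u)^2 du].
Using ∫ u^2·(1 - u)^2 du = u^3·(6·u^2 - 15·u + 10)/30, the numerator is ≈ 0.0051127 and the denominator is 1/30.
Taking the ratio, P = 0.1534.

P ≈ 0.153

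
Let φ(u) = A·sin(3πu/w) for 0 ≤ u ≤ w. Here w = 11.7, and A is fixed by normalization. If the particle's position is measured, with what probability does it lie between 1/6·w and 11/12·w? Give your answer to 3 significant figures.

P ≈ 0.803

P = ∫_{1/6·w}^{11/12·w} |φ(u)|² du.
With A² fixed by ∫|φ|² = 1, i.e. A² = (w/2)^(−1), substitute and integrate.
Let t = u/w; then A² and the length scale cancel, so P = ∫_{1/6}^{11/12} sin(3·π·t)^2 dt ÷ ∫_{0}^{1} sin(3·π·t)^2 dt.
Using ∫ sin(3·π·t)^2 dt = t/2 - sin(6·π·t)/(12·π), the numerator is 1/(12·π) + 3/8 and the denominator is 1/2.
This works out to P = (2 + 9·π)/(12·π).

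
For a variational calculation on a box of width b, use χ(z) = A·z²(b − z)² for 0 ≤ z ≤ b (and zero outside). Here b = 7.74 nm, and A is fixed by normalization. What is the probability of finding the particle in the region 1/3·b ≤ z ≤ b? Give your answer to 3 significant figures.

P ≈ 0.855

P = ∫_{1/3·b}^{b} |χ(z)|² dz.
The normalization integral ∫|χ|²dz over the whole domain equals b^9/630·A², and A² cancels in the ratio.
Substituting u = z/b, A² and the length scale cancel in the ratio: P = ∫_{1/3}^{1} u^4·(1 - u)^4 du / ∫_{0}^{1} u^4·(1 - u)^4 du.
Using ∫ u^4·(1 - u)^4 du = u^5·(70·u^4 - 315·u^3 + 540·u^2 - 420·u + 126)/630, the numerator is ≈ 0.0013574 and the denominator is 1/630.
Taking the ratio, P = 0.8552.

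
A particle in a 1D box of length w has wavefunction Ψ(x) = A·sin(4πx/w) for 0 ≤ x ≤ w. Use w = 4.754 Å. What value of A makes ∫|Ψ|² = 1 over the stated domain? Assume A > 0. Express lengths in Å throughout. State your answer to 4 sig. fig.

We need A² ∫|f|² dx = 1, taking the integral from 0 to w.
∫|Ψ|² dx = A²·(w/2).
Setting this equal to 1 gives A² = 1/(w/2).
With w = 4.754: A² = 0.42070 and A = 0.64861.

A ≈ 0.6486 Å^(-1/2)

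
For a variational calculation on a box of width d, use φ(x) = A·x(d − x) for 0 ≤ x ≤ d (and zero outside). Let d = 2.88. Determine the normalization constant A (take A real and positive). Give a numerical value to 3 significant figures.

Require ∫ |φ|² dx = 1 over the whole domain.
Carrying out the integral gives A² · d^5/30.
Hence A² = 1/[d^5/30].
With d = 2.88: A² = 0.1514 and A = 0.3891.

A ≈ 0.389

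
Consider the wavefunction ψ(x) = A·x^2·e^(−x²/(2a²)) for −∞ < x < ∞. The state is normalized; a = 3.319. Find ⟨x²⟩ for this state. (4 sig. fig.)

⟨x²⟩ = ∫ x^2 |ψ|² dx over the full domain.
Evaluating both integrals, ⟨x²⟩ = 5·a^2/2.
Putting a = 3.319 gives 27.539.

⟨x^2⟩ ≈ 27.54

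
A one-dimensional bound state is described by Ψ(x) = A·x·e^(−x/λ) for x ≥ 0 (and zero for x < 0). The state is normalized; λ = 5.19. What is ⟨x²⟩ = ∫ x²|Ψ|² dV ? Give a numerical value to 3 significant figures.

⟨x^2⟩ ≈ 80.8

By definition ⟨x²⟩ = ∫ x^2 |Ψ(x)|² dx.
Using ∫₀^∞ xⁿ e^(−αx) dx = n!/αⁿ⁺¹, the ratio of the moment integral to the normalization integral gives ⟨x²⟩ = 3·λ^2.
Putting λ = 5.19 gives 80.81.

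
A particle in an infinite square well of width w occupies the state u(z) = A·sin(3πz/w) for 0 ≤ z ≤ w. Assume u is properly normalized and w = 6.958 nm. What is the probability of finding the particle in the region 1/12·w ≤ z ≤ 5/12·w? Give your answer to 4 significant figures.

|u|² is the probability density, so P = ∫_{1/12·w}^{5/12·w} |u|² dz.
The normalization integral ∫|u|²dz over the whole domain equals w/2·A², and A² cancels in the ratio.
In terms of t = z/w (A² and the length scale cancel between numerator and denominator), P = [∫_{1/12}^{5/12} sin(3·π·t)^2 dt] / [∫_{0}^{1} sin(3·π·t)^2 dt].
An antiderivative of sin(3·π·t)^2 is t/2 - sin(6·π·t)/(12·π); evaluating from 1/12 to 5/12 gives 1/6, while the full integral is 1/2.
Evaluating gives P = 1/3.

P ≈ 0.3333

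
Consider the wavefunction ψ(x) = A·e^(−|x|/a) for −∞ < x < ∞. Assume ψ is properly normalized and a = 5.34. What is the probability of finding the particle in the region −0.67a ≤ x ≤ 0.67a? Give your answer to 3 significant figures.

The probability is P = ∫ |ψ|² dx over [−0.67a, 0.67a].
The normalization integral ∫|ψ|²dx over the whole domain equals a·A², and A² cancels in the ratio.
By symmetry take twice the x ≥ 0 contribution in numerator and denominator; the 2's cancel. In terms of u = x/a (A² and the length scale cancel between numerator and denominator), P = [∫_{0}^{0.67} e^(-2·u) du] / [∫_{0}^{∞} e^(-2·u) du].
An antiderivative of e^(-2·u) is -e^(-2·u)/2; evaluating from 0 to 0.67 gives 1/2 - e^(-67/50)/2, while the full integral is 1/2.
Evaluating gives P = 0.7382.

P ≈ 0.738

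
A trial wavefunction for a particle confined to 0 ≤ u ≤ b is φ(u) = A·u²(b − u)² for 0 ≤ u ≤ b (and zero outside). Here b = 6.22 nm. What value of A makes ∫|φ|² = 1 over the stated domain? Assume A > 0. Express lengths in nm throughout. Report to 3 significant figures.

Require ∫ |φ|² du = 1 over the whole domain.
Carrying out the integral gives A² · b^9/630.
So A² = (b^9/630)^(−1).
Substituting b = 6.22 gives A² = 0.00004521, so A = 0.006724.

A ≈ 0.00672 nm^(-9/2)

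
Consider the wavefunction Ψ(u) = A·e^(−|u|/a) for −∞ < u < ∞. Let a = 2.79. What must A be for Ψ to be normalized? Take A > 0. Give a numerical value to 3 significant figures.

Normalization requires ∫|Ψ|² du = 1, integrated from −∞ to ∞.
Using ∫₀^∞ uⁿ e^(−αu) du = n!/αⁿ⁺¹, ∫|Ψ|² du = A²·(a).
Setting this equal to 1 gives A² = 1/(a).
Substituting a = 2.79 gives A² = 0.3584, so A = 0.5987.

A ≈ 0.599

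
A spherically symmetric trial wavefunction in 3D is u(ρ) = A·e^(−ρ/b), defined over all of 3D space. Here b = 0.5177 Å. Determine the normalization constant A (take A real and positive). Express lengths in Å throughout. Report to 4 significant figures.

A ≈ 1.515 Å^(-3/2)

Require ∫ |u|² 4πρ² dρ = 1 over the whole domain.
The angular integral contributes 4π, leaving ∫₀^∞ ρ²|u|² dρ.
∫|u|² 4πρ² dρ = A²·(π·b^3).
Plugging in b = 0.5177 yields A = 1.5146.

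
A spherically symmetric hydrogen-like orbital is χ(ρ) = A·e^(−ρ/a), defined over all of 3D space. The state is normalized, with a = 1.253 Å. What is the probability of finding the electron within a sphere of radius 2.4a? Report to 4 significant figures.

Integrate the radial probability density 4πρ²|χ|² over ρ ≤ 2.4a.
Normalization gives A² = 1/(π·a^3).
Substituting u = ρ/a, A², 4π and the length scale all cancel in the ratio: P = ∫_{0}^{2.4} u^2·e^(-2·u) du / ∫_{0}^{∞} u^2·e^(-2·u) du.
An antiderivative of u^2·e^(-2·u) is -(2·u^2 + 2·u + 1)·e^(-2·u)/4; evaluating from 0 to 2.4 gives 1/4 - 433·e^(-24/5)/100, while the full integral is 1/4.
The region integral divided by the full integral gives P = 0.85746.

P ≈ 0.8575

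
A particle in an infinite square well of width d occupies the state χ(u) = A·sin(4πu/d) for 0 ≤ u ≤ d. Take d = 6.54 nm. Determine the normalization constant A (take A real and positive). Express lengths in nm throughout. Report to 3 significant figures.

Require ∫ |χ|² du = 1 over the whole domain.
With χ = A·sin(4πu/d), the integral evaluates to A²·[d/2].
Setting this equal to 1 gives A² = 1/(d/2).
Plugging in d = 6.54 yields A = 0.5530.

A ≈ 0.553 nm^(-1/2)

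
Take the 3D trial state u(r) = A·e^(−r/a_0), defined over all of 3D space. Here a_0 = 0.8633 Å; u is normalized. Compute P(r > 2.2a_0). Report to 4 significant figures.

P ≈ 0.1851

With dV = 4πr²dr, the probability is ∫|u|² dV over r > 2.2a_0.
The full normalization integral is A²·[π·a_0^3] = 1, fixing A².
In terms of t = r/a_0 (A², 4π and the length scale all cancel between numerator and denominator), P = [∫_{2.2}^{∞} t^2·e^(-2·t) dt] / [∫_{0}^{∞} t^2·e^(-2·t) dt].
With ∫ t^2·e^(-2·t) dt = -(2·t^2 + 2·t + 1)·e^(-2·t)/4 + C, the region integral is 377·e^(-22/5)/100 and the full one is 1/4.
This evaluates to P = 0.18514.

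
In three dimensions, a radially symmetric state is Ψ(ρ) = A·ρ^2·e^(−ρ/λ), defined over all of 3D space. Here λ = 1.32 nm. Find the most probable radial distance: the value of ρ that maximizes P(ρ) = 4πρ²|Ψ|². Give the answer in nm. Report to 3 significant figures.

Differentiate P(ρ) = 4πρ²|Ψ|² with respect to ρ and set to zero.
Solving yields ρ = 3·λ.
With λ = 1.32, the most probable radial distance is 3.960 nm.

ρ ≈ 3.96 nm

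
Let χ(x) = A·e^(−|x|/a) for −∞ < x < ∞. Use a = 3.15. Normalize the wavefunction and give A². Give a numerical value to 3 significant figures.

A^2 ≈ 0.317

Normalization requires ∫|χ|² dx = 1, integrated from −∞ to ∞.
With ∫₀^∞ x^0 e^(−αx) dx = 0!/α^1, carrying out the integral gives A² · a.
Setting this equal to 1 gives A² = 1/(a).
Substituting a = 3.15 gives A² = 0.3175, so A = 0.5634.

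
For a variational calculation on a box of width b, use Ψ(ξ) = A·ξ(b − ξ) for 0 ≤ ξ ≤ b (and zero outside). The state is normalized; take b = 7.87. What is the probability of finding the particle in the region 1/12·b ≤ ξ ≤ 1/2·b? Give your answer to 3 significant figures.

P = ∫_{1/12·b}^{1/2·b} |Ψ(ξ)|² dξ.
Since A² = 1/(b^5/30), this is the region integral divided by the full normalization integral.
Let u = ξ/b; then A² and the length scale cancel, so P = ∫_{1/12}^{1/2} u^2·(1 - u)^2 du ÷ ∫_{0}^{1} u^2·(1 - u)^2 du.
An antiderivative of u^2·(1 - u)^2 is u^3·(6·u^2 - 15·u + 10)/30; evaluating from 1/12 to 1/2 gives ≈ 0.016497, while the full integral is 1/30.
Evaluating gives P = 0.4949.

P ≈ 0.495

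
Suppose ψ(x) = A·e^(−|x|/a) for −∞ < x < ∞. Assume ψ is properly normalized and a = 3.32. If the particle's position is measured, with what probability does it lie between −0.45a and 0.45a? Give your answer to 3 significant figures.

P ≈ 0.593

The probability is P = ∫ |ψ|² dx over [−0.45a, 0.45a].
The normalization integral ∫|ψ|²dx over the whole domain equals a·A², and A² cancels in the ratio.
Both integrals are even about x = 0, so only the x ≥ 0 halves are needed (the factors of 2 cancel). Let u = x/a; then A² and the length scale cancel, so P = ∫_{0}^{0.45} e^(-2·u) du ÷ ∫_{0}^{∞} e^(-2·u) du.
With ∫ e^(-2·u) du = -e^(-2·u)/2 + C, the region integral is 1/2 - e^(-9/10)/2 and the full one is 1/2.
Evaluating gives P = 0.5934.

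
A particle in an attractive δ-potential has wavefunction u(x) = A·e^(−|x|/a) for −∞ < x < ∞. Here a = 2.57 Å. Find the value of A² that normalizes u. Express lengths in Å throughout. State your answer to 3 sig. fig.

A^2 ≈ 0.389 Å^(-1)

We need A² ∫|f|² dx = 1, taking the integral from −∞ to ∞.
∫|u|² dx = A²·(a).
Plugging in a = 2.57 yields A = 0.6238.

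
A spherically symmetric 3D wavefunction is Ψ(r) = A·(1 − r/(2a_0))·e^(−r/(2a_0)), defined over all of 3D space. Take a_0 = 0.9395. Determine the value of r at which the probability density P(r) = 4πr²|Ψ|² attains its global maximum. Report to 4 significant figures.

Set d/dr [P(r) = 4πr²|Ψ|²] = 0 and solve for r > 0.
Solving yields r = a_0·(√(5) + 3).
With a_0 = 0.9395, the most probable radial distance is 4.9193.

r ≈ 4.919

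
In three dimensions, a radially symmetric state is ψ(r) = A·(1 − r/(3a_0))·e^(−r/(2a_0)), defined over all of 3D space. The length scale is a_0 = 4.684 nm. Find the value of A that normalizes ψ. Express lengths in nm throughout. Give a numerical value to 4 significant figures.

A ≈ 0.03408 nm^(-3/2)

The normalization condition is ∫|ψ|² 4πr² dr = 1 from 0 to ∞.
The angular integral contributes 4π, leaving ∫₀^∞ r²|ψ|² dr.
Recall ∫₀^∞ r^m e^(−r/β) dr = m!·β^(m+1), with ψ = A·(1 − r/(3a_0))·e^(−r/(2a_0)), the integral evaluates to A²·[8·π·a_0^3/3].
So A² = (8·π·a_0^3/3)^(−1).
Substituting a_0 = 4.684 gives A² = 0.0011615, so A = 0.034081.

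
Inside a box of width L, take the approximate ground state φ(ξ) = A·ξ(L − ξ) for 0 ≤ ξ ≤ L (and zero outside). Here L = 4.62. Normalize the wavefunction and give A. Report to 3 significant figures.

A ≈ 0.119

Require ∫ |φ|² dξ = 1 over the whole domain.
Carrying out the integral gives A² · L^5/30.
So A² = (L^5/30)^(−1).
Substituting L = 4.62 gives A² = 0.01425, so A = 0.1194.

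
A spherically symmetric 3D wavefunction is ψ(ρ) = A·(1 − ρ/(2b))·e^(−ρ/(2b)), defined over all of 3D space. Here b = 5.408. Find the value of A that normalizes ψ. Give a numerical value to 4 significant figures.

Require ∫ |ψ|² 4πρ² dρ = 1 over the whole domain.
Carrying out the integral gives A² · 8·π·b^3.
Setting this equal to 1 gives A² = 1/(8·π·b^3).
Plugging in b = 5.408 yields A = 0.015861.

A ≈ 0.01586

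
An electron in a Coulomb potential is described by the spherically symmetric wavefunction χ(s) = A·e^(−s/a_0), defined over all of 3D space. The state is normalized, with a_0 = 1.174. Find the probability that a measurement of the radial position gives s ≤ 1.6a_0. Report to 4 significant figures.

P ≈ 0.6201

P = ∫ |χ|² 4πs² ds over s ≤ 1.6a_0.
The full normalization integral is A²·[π·a_0^3] = 1, fixing A².
Substituting u = s/a_0, A², 4π and the length scale all cancel in the ratio: P = ∫_{0}^{1.6} u^2·e^(-2·u) du / ∫_{0}^{∞} u^2·e^(-2·u) du.
With ∫ u^2·e^(-2·u) du = -(2·u^2 + 2·u + 1)·e^(-2·u)/4 + C, the region integral is 1/4 - 233·e^(-16/5)/100 and the full one is 1/4.
Taking the ratio yields P = 0.62010.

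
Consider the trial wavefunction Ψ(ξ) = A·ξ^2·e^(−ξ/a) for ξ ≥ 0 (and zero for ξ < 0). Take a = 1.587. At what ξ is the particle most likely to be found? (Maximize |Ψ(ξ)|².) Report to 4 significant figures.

Set d/dξ [|Ψ(ξ)|²] = 0 and solve for ξ > 0.
This gives ξ = 2·a.
With a = 1.587, the most probable position is 3.1740.

ξ ≈ 3.174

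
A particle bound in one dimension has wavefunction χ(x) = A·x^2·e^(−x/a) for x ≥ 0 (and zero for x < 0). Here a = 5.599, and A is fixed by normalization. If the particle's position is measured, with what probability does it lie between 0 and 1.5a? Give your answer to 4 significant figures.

P ≈ 0.1847

P = ∫_{0}^{1.5a} |χ(x)|² dx.
Since A² = 1/(3·a^5/4), this is the region integral divided by the full normalization integral.
Substituting u = x/a, A² and the length scale cancel in the ratio: P = ∫_{0}^{1.5} u^4·e^(-2·u) du / ∫_{0}^{∞} u^4·e^(-2·u) du.
Using ∫ u^4·e^(-2·u) du = -(u^4/2 + u^3 + 3·u^2/2 + 3·u/2 + 3/4)·e^(-2·u), the numerator is 3/4 - 393·e^(-3)/32 and the denominator is 3/4.
Taking the ratio, P = 0.18474.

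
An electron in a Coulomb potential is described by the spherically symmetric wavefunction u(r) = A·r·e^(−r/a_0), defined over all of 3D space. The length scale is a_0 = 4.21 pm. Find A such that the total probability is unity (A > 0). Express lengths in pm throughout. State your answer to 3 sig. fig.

A ≈ 0.00896 pm^(-5/2)

The normalization condition is ∫|u|² 4πr² dr = 1 from 0 to ∞.
(Spherical symmetry: dV = 4πr² dr.)
Using ∫₀^∞ rⁿ e^(−αr) dr = n!/αⁿ⁺¹, with u = A·r·e^(−r/a_0), the integral evaluates to A²·[3·π·a_0^5].
So A² = (3·π·a_0^5)^(−1).
Substituting a_0 = 4.21 gives A² = 0.00008023, so A = 0.008957.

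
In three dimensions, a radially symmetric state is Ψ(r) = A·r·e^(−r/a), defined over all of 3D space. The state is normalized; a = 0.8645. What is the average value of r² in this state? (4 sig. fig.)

⟨r^2⟩ ≈ 5.605

⟨r²⟩ = ∫ r^2 |Ψ|² 4πr² dr over the full domain.
Recall ∫₀^∞ r^m e^(−r/β) dr = m!·β^(m+1), since the A² factors cancel between numerator and denominator, ⟨r²⟩ = 15·a^2/2.
Putting a = 0.8645 gives 5.6052.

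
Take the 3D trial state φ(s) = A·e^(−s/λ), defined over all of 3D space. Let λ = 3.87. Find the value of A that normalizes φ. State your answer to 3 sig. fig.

The normalization condition is ∫|φ|² 4πs² ds = 1 from 0 to ∞.
Using ∫₀^∞ sⁿ e^(−αs) ds = n!/αⁿ⁺¹, ∫|φ|² 4πs² ds = A²·(π·λ^3).
Setting this equal to 1 gives A² = 1/(π·λ^3).
Plugging in λ = 3.87 yields A = 0.07411.

A ≈ 0.0741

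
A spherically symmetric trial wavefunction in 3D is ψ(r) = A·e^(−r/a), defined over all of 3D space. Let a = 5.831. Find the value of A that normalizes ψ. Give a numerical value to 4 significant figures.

Require ∫ |ψ|² 4πr² dr = 1 over the whole domain.
In 3D with spherical symmetry the volume element is 4πr² dr.
With ∫₀^∞ r^2 e^(−αr) dr = 2!/α^3, ∫|ψ|² 4πr² dr = A²·(π·a^3).
Plugging in a = 5.831 yields A = 0.040069.

A ≈ 0.04007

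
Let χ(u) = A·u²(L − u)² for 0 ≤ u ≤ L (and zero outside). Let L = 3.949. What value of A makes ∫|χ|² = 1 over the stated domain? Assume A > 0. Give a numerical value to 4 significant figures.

Normalization requires ∫|χ|² du = 1, integrated from 0 to L.
Expanding the polynomial and integrating term by term, the integral (without the A² prefactor) comes out to L^9/630.
Substituting L = 3.949 gives A² = 0.0026975, so A = 0.051937.

A ≈ 0.05194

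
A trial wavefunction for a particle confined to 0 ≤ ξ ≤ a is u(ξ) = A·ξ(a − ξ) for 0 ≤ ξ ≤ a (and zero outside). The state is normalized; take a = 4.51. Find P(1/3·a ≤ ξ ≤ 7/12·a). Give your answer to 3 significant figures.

P ≈ 0.444

P = ∫_{1/3·a}^{7/12·a} |u(ξ)|² dξ.
Since A² = 1/(a^5/30), this is the region integral divided by the full normalization integral.
Substituting t = ξ/a, A² and the length scale cancel in the ratio: P = ∫_{1/3}^{7/12} t^2·(1 - t)^2 dt / ∫_{0}^{1} t^2·(1 - t)^2 dt.
Using ∫ t^2·(1 - t)^2 dt = t^3·(6·t^2 - 15·t + 10)/30, the numerator is ≈ 0.014783 and the denominator is 1/30.
The result is P = 0.4435.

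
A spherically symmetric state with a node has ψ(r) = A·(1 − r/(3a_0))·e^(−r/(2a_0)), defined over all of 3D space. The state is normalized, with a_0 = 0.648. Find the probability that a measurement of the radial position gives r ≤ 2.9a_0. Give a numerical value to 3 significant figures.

P ≈ 0.353

P = ∫ |ψ|² 4πr² dr over r ≤ 2.9a_0.
The full normalization integral is A²·[8·π·a_0^3/3] = 1, fixing A².
Let u = r/a_0; then A², 4π and the length scale all cancel, so P = ∫_{0}^{2.9} u^2·(1 - u/3)^2·e^(-u) du ÷ ∫_{0}^{∞} u^2·(1 - u/3)^2·e^(-u) du.
An antiderivative of u^2·(1 - u/3)^2·e^(-u) is (-u^4 + 2·u^3 - 3·u^2 - 6·u - 6)·e^(-u)/9; evaluating from 0 to 2.9 gives ≈ 0.23516, while the full integral is 2/3.
This evaluates to P = 0.3527.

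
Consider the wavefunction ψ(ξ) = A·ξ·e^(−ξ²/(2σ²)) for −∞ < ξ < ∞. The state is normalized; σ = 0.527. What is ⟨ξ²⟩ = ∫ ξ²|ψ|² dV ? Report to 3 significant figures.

⟨ξ^2⟩ ≈ 0.417

By definition ⟨ξ²⟩ = ∫ ξ^2 |ψ(ξ)|² dξ.
Using the Gaussian integral ∫_{−∞}^{∞} e^(−αξ²) dξ = √(π/α), the ratio of the moment integral to the normalization integral gives ⟨ξ²⟩ = 3·σ^2/2.
Putting σ = 0.527 gives 0.4166.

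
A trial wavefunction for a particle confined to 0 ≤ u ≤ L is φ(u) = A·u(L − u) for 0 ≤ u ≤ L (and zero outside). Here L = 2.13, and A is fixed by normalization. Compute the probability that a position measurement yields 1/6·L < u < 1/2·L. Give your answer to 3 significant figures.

|φ|² is the probability density, so P = ∫_{1/6·L}^{1/2·L} |φ|² du.
With A² fixed by ∫|φ|² = 1, i.e. A² = (L^5/30)^(−1), substitute and integrate.
In terms of t = u/L (A² and the length scale cancel between numerator and denominator), P = [∫_{1/6}^{1/2} t^2·(1 - t)^2 dt] / [∫_{0}^{1} t^2·(1 - t)^2 dt].
With ∫ t^2·(1 - t)^2 dt = t^3·(6·t^2 - 15·t + 10)/30 + C, the region integral is ≈ 0.015484 and the full one is 1/30.
Taking the ratio, P = 301/648.

P ≈ 0.465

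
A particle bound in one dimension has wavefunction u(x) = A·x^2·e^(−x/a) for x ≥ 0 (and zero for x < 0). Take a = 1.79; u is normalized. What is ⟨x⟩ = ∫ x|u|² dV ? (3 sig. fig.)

⟨x⟩ = ∫ x |u|² dx over the full domain.
Evaluating both integrals, ⟨x⟩ = 5·a/2.
Putting a = 1.79 gives 4.475.

⟨x⟩ ≈ 4.48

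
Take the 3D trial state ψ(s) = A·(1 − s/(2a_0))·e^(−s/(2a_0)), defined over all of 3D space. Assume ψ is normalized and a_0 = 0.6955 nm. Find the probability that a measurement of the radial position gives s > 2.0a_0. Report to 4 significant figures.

Integrate the radial probability density 4πs²|ψ|² over s > 2.0a_0.
Normalization gives A² = 1/(8·π·a_0^3).
In terms of u = s/a_0 (A², 4π and the length scale all cancel between numerator and denominator), P = [∫_{2.0}^{∞} u^2·(1 - u/2)^2·e^(-u) du] / [∫_{0}^{∞} u^2·(1 - u/2)^2·e^(-u) du].
With ∫ u^2·(1 - u/2)^2·e^(-u) du = -(u^4/4 + u^2 + 2·u + 2)·e^(-u) + C, the region integral is 14·e^(-2) and the full one is 2.
The region integral divided by the full integral gives P = 0.94735.

P ≈ 0.9473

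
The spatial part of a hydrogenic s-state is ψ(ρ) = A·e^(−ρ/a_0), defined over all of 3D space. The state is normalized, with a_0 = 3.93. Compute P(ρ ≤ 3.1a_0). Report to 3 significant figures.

P = ∫ |ψ|² 4πρ² dρ over ρ ≤ 3.1a_0.
The full normalization integral is A²·[π·a_0^3] = 1, fixing A².
Let u = ρ/a_0; then A², 4π and the length scale all cancel, so P = ∫_{0}^{3.1} u^2·e^(-2·u) du ÷ ∫_{0}^{∞} u^2·e^(-2·u) du.
An antiderivative of u^2·e^(-2·u) is -(2·u^2 + 2·u + 1)·e^(-2·u)/4; evaluating from 0 to 3.1 gives 1/4 - 1321·e^(-31/5)/200, while the full integral is 1/4.
The region integral divided by the full integral gives P = 0.9464.

P ≈ 0.946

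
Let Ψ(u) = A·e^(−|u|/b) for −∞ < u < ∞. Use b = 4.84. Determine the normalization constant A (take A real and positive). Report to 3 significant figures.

We need A² ∫|f|² du = 1, taking the integral from −∞ to ∞.
Using ∫₀^∞ uⁿ e^(−αu) du = n!/αⁿ⁺¹, ∫|Ψ|² du = A²·(b).
With b = 4.84: A² = 0.2066 and A = 0.4545.

A ≈ 0.455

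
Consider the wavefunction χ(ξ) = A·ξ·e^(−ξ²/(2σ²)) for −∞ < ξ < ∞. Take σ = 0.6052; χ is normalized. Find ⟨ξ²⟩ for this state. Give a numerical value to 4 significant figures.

⟨ξ²⟩ = ∫ ξ^2 |χ|² dξ over the full domain.
Differentiating ∫e^(−αξ²) dξ = √(π/α) under α to get the higher moments, since the A² factors cancel between numerator and denominator, ⟨ξ²⟩ = 3·σ^2/2.
With σ = 0.6052, ⟨ξ^2⟩ = 0.54940.

⟨ξ^2⟩ ≈ 0.5494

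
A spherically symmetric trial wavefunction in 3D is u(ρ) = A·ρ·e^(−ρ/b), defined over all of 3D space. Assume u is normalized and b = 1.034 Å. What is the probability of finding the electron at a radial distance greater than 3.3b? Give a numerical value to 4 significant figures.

With dV = 4πρ²dρ, the probability is ∫|u|² dV over ρ > 3.3b.
A² is fixed by ∫₀^∞ 4πρ²|u|² dρ = 1, i.e. A² = (3·π·b^5)^(−1).
Substituting t = ρ/b, A², 4π and the length scale all cancel in the ratio: P = ∫_{3.3}^{∞} t^4·e^(-2·t) dt / ∫_{0}^{∞} t^4·e^(-2·t) dt.
With ∫ t^4·e^(-2·t) dt = -(t^4/2 + t^3 + 3·t^2/2 + 3·t/2 + 3/4)·e^(-2·t) + C, the region integral is ≈ 0.159528 and the full one is 3/4.
Taking the ratio yields P = 0.21270.

P ≈ 0.2127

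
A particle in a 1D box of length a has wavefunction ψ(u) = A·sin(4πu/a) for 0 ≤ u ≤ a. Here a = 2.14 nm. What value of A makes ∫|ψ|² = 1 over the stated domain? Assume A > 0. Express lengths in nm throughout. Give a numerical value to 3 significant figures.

A ≈ 0.967 nm^(-1/2)

Require ∫ |ψ|² du = 1 over the whole domain.
With ∫₀^a sin²(nπu/a) du = a/2, with ψ = A·sin(4πu/a), the integral evaluates to A²·[a/2].
Hence A² = 1/[a/2].
With a = 2.14: A² = 0.9346 and A = 0.9667.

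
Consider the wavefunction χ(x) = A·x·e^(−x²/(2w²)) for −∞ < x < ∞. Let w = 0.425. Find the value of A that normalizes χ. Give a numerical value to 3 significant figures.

A ≈ 3.83

Normalization requires ∫|χ|² dx = 1, integrated from −∞ to ∞.
Using the Gaussian integral ∫_{−∞}^{∞} e^(−αx²) dx = √(π/α), the integral (without the A² prefactor) comes out to √(π)·w^3/2.
Hence A² = 1/[√(π)·w^3/2].
Substituting w = 0.425 gives A² = 14.70, so A = 3.834.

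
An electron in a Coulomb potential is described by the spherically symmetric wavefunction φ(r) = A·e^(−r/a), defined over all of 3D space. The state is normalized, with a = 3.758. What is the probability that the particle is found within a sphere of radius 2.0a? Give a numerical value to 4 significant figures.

Integrate the radial probability density 4πr²|φ|² over r ≤ 2.0a.
Normalization gives A² = 1/(π·a^3).
In terms of u = r/a (A², 4π and the length scale all cancel between numerator and denominator), P = [∫_{0}^{2.0} u^2·e^(-2·u) du] / [∫_{0}^{∞} u^2·e^(-2·u) du].
With ∫ u^2·e^(-2·u) du = -(2·u^2 + 2·u + 1)·e^(-2·u)/4 + C, the region integral is 1/4 - 13·e^(-4)/4 and the full one is 1/4.
The region integral divided by the full integral gives P = 0.76190.

P ≈ 0.7619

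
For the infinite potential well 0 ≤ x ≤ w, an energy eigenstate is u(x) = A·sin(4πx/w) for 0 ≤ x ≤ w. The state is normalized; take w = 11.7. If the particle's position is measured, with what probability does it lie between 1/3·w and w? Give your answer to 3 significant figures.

P = ∫_{1/3·w}^{w} |u(x)|² dx.
Since A² = 1/(w/2), this is the region integral divided by the full normalization integral.
Let t = x/w; then A² and the length scale cancel, so P = ∫_{1/3}^{1} sin(4·π·t)^2 dt ÷ ∫_{0}^{1} sin(4·π·t)^2 dt.
Using ∫ sin(4·π·t)^2 dt = t/2 - sin(4·π·t)·cos(4·π·t)/(8·π), the numerator is √(3)/(32·π) + 1/3 and the denominator is 1/2.
This works out to P = √(3)/(16·π) + 2/3.

P ≈ 0.701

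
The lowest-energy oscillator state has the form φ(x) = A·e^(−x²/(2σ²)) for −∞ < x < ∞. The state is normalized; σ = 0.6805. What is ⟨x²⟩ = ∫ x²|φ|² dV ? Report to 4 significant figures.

⟨x²⟩ = ∫ x^2 |φ|² dx over the full domain.
The ratio of the moment integral to the normalization integral gives ⟨x²⟩ = σ^2/2.
With σ = 0.6805, ⟨x^2⟩ = 0.23154.

⟨x^2⟩ ≈ 0.2315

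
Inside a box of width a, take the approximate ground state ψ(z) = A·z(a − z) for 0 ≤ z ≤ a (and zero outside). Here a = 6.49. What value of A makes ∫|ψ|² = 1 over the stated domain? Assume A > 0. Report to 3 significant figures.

A ≈ 0.0510

Require ∫ |ψ|² dz = 1 over the whole domain.
Expanding the polynomial and integrating term by term, the integral (without the A² prefactor) comes out to a^5/30.
Setting this equal to 1 gives A² = 1/(a^5/30).
Substituting a = 6.49 gives A² = 0.002606, so A = 0.05104.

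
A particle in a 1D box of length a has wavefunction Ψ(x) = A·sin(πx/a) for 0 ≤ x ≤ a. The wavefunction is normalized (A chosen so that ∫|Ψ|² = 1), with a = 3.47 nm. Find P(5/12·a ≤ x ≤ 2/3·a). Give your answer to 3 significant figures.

P ≈ 0.467

|Ψ|² is the probability density, so P = ∫_{5/12·a}^{2/3·a} |Ψ|² dx.
With A² fixed by ∫|Ψ|² = 1, i.e. A² = (a/2)^(−1), substitute and integrate.
Substituting u = x/a, A² and the length scale cancel in the ratio: P = ∫_{5/12}^{2/3} sin(π·u)^2 du / ∫_{0}^{1} sin(π·u)^2 du.
With ∫ sin(π·u)^2 du = u/2 - sin(2·π·u)/(4·π) + C, the region integral is 1/(8·π) + √(3)/(8·π) + 1/8 and the full one is 1/2.
Evaluating gives P = (1 + √(3) + π)/(4·π).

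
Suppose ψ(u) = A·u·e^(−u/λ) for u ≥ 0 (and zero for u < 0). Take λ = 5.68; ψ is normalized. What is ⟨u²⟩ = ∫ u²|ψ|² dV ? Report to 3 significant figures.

⟨u^2⟩ ≈ 96.8

⟨u²⟩ = ∫ u^2 |ψ|² du over the full domain.
Using ∫₀^∞ uⁿ e^(−αu) du = n!/αⁿ⁺¹, the ratio of the moment integral to the normalization integral gives ⟨u²⟩ = 3·λ^2.
With λ = 5.68, ⟨u^2⟩ = 96.79.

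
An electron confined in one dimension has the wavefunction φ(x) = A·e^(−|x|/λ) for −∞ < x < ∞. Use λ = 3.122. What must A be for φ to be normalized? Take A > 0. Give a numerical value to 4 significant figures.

Require ∫ |φ|² dx = 1 over the whole domain.
Carrying out the integral gives A² · λ.
So A² = (λ)^(−1).
Substituting λ = 3.122 gives A² = 0.32031, so A = 0.56596.

A ≈ 0.5660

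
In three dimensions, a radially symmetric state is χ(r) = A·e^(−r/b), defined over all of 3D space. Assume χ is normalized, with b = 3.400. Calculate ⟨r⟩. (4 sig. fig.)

⟨r⟩ ≈ 5.100

⟨r⟩ = ∫ r |χ|² 4πr² dr over the full domain.
With ∫₀^∞ r^3 e^(−αr) dr = 3!/α^4, since the A² factors cancel between numerator and denominator, ⟨r⟩ = 3·b/2.
Putting b = 3.400 gives 5.1000.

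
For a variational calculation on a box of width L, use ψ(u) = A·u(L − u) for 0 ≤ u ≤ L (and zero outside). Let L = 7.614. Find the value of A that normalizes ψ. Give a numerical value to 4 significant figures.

Require ∫ |ψ|² du = 1 over the whole domain.
Expanding the polynomial and integrating term by term, with ψ = A·u(L − u), the integral evaluates to A²·[L^5/30].
Setting this equal to 1 gives A² = 1/(L^5/30).
With L = 7.614: A² = 0.0011723 and A = 0.034240.

A ≈ 0.03424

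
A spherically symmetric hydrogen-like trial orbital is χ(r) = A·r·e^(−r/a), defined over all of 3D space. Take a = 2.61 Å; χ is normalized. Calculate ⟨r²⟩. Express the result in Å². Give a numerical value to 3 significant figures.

⟨r²⟩ = ∫ r^2 |χ|² 4πr² dr over the full domain.
With ∫₀^∞ r^6 e^(−αr) dr = 6!/α^7, since the A² factors cancel between numerator and denominator, ⟨r²⟩ = 15·a^2/2.
With a = 2.61, ⟨r^2⟩ = 51.09.

⟨r^2⟩ ≈ 51.1 Å^2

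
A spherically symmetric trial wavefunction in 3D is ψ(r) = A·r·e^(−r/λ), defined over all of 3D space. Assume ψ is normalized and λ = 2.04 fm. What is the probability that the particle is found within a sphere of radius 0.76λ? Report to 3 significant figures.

P = ∫ |ψ|² 4πr² dr over r ≤ 0.76λ.
Normalization gives A² = 1/(3·π·λ^5).
In terms of u = r/λ (A², 4π and the length scale all cancel between numerator and denominator), P = [∫_{0}^{0.76} u^4·e^(-2·u) du] / [∫_{0}^{∞} u^4·e^(-2·u) du].
With ∫ u^4·e^(-2·u) du = -(u^4/2 + u^3 + 3·u^2/2 + 3·u/2 + 3/4)·e^(-2·u) + C, the region integral is ≈ 0.014650 and the full one is 3/4.
Taking the ratio yields P = 0.01953.

P ≈ 0.0195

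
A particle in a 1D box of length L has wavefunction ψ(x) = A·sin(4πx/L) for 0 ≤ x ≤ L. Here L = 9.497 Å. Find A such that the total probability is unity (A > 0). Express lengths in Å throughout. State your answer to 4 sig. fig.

A ≈ 0.4589 Å^(-1/2)

We need A² ∫|f|² dx = 1, taking the integral from 0 to L.
With ∫₀^L sin²(nπx/L) dx = L/2, ∫|ψ|² dx = A²·(L/2).
So A² = (L/2)^(−1).
Substituting L = 9.497 gives A² = 0.21059, so A = 0.45890.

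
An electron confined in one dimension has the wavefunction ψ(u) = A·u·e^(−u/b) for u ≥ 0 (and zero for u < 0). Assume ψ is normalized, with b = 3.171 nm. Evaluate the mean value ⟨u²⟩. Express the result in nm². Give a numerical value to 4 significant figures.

⟨u²⟩ = ∫ u^2 |ψ|² du over the full domain.
Recall ∫₀^∞ u^m e^(−u/β) du = m!·β^(m+1), since the A² factors cancel between numerator and denominator, ⟨u²⟩ = 3·b^2.
Putting b = 3.171 gives 30.166.

⟨u^2⟩ ≈ 30.17 nm^2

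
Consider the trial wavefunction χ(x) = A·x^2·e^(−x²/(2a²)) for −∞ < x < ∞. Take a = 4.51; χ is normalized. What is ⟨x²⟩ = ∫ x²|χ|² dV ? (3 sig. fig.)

⟨x²⟩ = ∫ x^2 |χ|² dx over the full domain.
Since the A² factors cancel between numerator and denominator, ⟨x²⟩ = 5·a^2/2.
Putting a = 4.51 gives 50.85.

⟨x^2⟩ ≈ 50.9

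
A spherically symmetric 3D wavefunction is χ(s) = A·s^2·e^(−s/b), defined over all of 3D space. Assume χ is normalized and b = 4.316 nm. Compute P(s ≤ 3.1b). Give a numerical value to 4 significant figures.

Integrate the radial probability density 4πs²|χ|² over s ≤ 3.1b.
The full normalization integral is A²·[45·π·b^7/2] = 1, fixing A².
Substituting u = s/b, A², 4π and the length scale all cancel in the ratio: P = ∫_{0}^{3.1} u^6·e^(-2·u) du / ∫_{0}^{∞} u^6·e^(-2·u) du.
With ∫ u^6·e^(-2·u) du = -(4·u^6 + 12·u^5 + 30·u^4 + 60·u^3 + 90·u^2 + 90·u + 45)·e^(-2·u)/8 + C, the region integral is ≈ 2.39505 and the full one is 45/8.
Taking the ratio yields P = 0.42579.

P ≈ 0.4258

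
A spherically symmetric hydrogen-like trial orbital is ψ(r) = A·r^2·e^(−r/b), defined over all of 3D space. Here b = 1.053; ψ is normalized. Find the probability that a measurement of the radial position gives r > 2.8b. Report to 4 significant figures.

P ≈ 0.6703

P = ∫ |ψ|² 4πr² dr over r > 2.8b.
Normalization gives A² = 1/(45·π·b^7/2).
In terms of u = r/b (A², 4π and the length scale all cancel between numerator and denominator), P = [∫_{2.8}^{∞} u^6·e^(-2·u) du] / [∫_{0}^{∞} u^6·e^(-2·u) du].
With ∫ u^6·e^(-2·u) du = -(4·u^6 + 12·u^5 + 30·u^4 + 60·u^3 + 90·u^2 + 90·u + 45)·e^(-2·u)/8 + C, the region integral is ≈ 3.77020 and the full one is 45/8.
The region integral divided by the full integral gives P = 0.67026.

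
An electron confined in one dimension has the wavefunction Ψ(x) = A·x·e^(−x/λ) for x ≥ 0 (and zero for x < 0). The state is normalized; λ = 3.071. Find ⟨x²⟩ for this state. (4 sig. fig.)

⟨x²⟩ = ∫ x^2 |Ψ|² dx over the full domain.
With ∫₀^∞ x^4 e^(−αx) dx = 4!/α^5, the ratio of the moment integral to the normalization integral gives ⟨x²⟩ = 3·λ^2.
Putting λ = 3.071 gives 28.293.

⟨x^2⟩ ≈ 28.29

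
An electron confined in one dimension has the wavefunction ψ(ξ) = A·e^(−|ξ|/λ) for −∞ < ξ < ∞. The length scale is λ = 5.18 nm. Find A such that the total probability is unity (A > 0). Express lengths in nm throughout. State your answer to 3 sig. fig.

A ≈ 0.439 nm^(-1/2)

Require ∫ |ψ|² dξ = 1 over the whole domain.
Carrying out the integral gives A² · λ.
Hence A² = 1/[λ].
Substituting λ = 5.18 gives A² = 0.1931, so A = 0.4394.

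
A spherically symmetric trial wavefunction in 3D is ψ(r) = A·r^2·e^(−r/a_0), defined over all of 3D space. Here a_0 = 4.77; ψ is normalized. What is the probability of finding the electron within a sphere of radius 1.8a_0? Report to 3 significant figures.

Integrate the radial probability density 4πr²|ψ|² over r ≤ 1.8a_0.
The full normalization integral is A²·[45·π·a_0^7/2] = 1, fixing A².
In terms of u = r/a_0 (A², 4π and the length scale all cancel between numerator and denominator), P = [∫_{0}^{1.8} u^6·e^(-2·u) du] / [∫_{0}^{∞} u^6·e^(-2·u) du].
With ∫ u^6·e^(-2·u) du = -(4·u^6 + 12·u^5 + 30·u^4 + 60·u^3 + 90·u^2 + 90·u + 45)·e^(-2·u)/8 + C, the region integral is ≈ 0.41216 and the full one is 45/8.
This evaluates to P = 0.07327.

P ≈ 0.0733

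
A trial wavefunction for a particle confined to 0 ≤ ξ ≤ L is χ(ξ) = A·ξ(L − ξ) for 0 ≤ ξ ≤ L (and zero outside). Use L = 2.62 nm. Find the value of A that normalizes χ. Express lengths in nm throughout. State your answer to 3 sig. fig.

A ≈ 0.493 nm^(-5/2)

Require ∫ |χ|² dξ = 1 over the whole domain.
∫|χ|² dξ = A²·(L^5/30).
With L = 2.62: A² = 0.2430 and A = 0.4930.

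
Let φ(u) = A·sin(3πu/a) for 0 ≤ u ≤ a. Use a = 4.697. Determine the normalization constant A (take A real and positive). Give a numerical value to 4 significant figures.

A ≈ 0.6525

The normalization condition is ∫|φ|² du = 1 from 0 to a.
With ∫₀^a sin²(nπu/a) du = a/2, ∫|φ|² du = A²·(a/2).
Hence A² = 1/[a/2].
Substituting a = 4.697 gives A² = 0.42580, so A = 0.65254.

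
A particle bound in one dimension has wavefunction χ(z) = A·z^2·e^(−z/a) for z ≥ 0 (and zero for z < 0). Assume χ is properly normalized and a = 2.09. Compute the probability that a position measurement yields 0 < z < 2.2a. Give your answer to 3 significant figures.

|χ|² is the probability density, so P = ∫_{0}^{2.2a} |χ|² dz.
Since A² = 1/(3·a^5/4), this is the region integral divided by the full normalization integral.
In terms of u = z/a (A² and the length scale cancel between numerator and denominator), P = [∫_{0}^{2.2} u^4·e^(-2·u) du] / [∫_{0}^{∞} u^4·e^(-2·u) du].
With ∫ u^4·e^(-2·u) du = -(u^4/2 + u^3 + 3·u^2/2 + 3·u/2 + 3/4)·e^(-2·u) + C, the region integral is ≈ 0.33661 and the full one is 3/4.
Taking the ratio, P = 0.4488.

P ≈ 0.449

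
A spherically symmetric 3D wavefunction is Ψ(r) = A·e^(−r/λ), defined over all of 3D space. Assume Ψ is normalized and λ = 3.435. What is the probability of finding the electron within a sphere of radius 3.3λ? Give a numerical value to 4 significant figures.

With dV = 4πr²dr, the probability is ∫|Ψ|² dV over r ≤ 3.3λ.
A² is fixed by ∫₀^∞ 4πr²|Ψ|² dr = 1, i.e. A² = (π·λ^3)^(−1).
In terms of u = r/λ (A², 4π and the length scale all cancel between numerator and denominator), P = [∫_{0}^{3.3} u^2·e^(-2·u) du] / [∫_{0}^{∞} u^2·e^(-2·u) du].
An antiderivative of u^2·e^(-2·u) is -(2·u^2 + 2·u + 1)·e^(-2·u)/4; evaluating from 0 to 3.3 gives 1/4 - 1469·e^(-33/5)/200, while the full integral is 1/4.
Taking the ratio yields P = 0.96003.

P ≈ 0.9600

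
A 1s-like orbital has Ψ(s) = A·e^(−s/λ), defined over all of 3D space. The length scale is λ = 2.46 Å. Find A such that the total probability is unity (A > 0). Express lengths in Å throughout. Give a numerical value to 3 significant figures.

A ≈ 0.146 Å^(-3/2)

Normalization requires ∫|Ψ|² 4πs² ds = 1, integrated from 0 to ∞.
(Spherical symmetry: dV = 4πs² ds.)
With ∫₀^∞ s^2 e^(−αs) ds = 2!/α^3, ∫|Ψ|² 4πs² ds = A²·(π·λ^3).
Setting this equal to 1 gives A² = 1/(π·λ^3).
Substituting λ = 2.46 gives A² = 0.02138, so A = 0.1462.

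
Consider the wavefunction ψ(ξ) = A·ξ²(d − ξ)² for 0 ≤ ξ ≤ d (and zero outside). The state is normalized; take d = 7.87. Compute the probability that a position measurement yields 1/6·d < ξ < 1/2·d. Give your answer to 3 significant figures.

P ≈ 0.491

|ψ|² is the probability density, so P = ∫_{1/6·d}^{1/2·d} |ψ|² dξ.
The normalization integral ∫|ψ|²dξ over the whole domain equals d^9/630·A², and A² cancels in the ratio.
In terms of u = ξ/d (A² and the length scale cancel between numerator and denominator), P = [∫_{1/6}^{1/2} u^4·(1 - u)^4 du] / [∫_{0}^{1} u^4·(1 - u)^4 du].
An antiderivative of u^4·(1 - u)^4 is u^5·(70·u^4 - 315·u^3 + 540·u^2 - 420·u + 126)/630; evaluating from 1/6 to 1/2 gives ≈ 0.00077944, while the full integral is 1/630.
Taking the ratio, P = 0.4910.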